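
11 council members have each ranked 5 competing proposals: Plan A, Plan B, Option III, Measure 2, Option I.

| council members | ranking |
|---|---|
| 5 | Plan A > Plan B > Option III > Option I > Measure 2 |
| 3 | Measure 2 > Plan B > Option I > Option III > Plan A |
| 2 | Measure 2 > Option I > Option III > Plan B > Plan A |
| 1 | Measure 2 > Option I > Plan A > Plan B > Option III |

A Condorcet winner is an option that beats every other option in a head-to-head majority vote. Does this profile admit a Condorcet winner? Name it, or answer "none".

Pairwise majorities:
Plan A vs Plan B: 6 to 5, Plan A.
Plan A vs Option III: 6 to 5, Plan A.
Plan A vs Measure 2: 5 for Plan A, 6 for Measure 2 — Measure 2 by 6–5.
Plan A vs Option I: Plan A is ranked higher on 5 ballots, Option I on 6. Option I wins 6–5.
Plan B vs Option III: 9 to 2, Plan B.
Plan B vs Measure 2: Plan B preferred on 5 ballots; Measure 2 wins 6–5.
Plan B vs Option I: 5+3 = 8 for Plan B, 3 for Option I — Plan B by 8–3.
Option III vs Measure 2: 5 to 6, Measure 2.
Option III vs Option I: Option III preferred on 5 ballots; Option I wins 6–5.
Measure 2 vs Option I: Measure 2 preferred on 3+2+1 = 6 ballots; Measure 2 wins 6–5.
Measure 2 beats each of Plan A, Plan B, Option III, Option I — Measure 2 is the Condorcet winner.

Measure 2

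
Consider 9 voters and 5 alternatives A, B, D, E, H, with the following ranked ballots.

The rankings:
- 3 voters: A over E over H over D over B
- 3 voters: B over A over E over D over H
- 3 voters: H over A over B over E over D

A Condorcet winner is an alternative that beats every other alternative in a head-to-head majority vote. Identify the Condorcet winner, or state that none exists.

A

Head-to-head results (9 voters):
A vs B: 3+3 = 6 for A, 3 for B — A by 6–3.
A vs D: 3+3+3 = 9 for A, 0 for D — A by 9–0.
A vs E: 3+3+3 = 9 for A, 0 for E — A by 9–0.
A vs H: 6 to 3, A.
B vs D: 3+3 = 6 for B, 3 for D — B by 6–3.
B vs E: 3+3 = 6 for B, 3 for E — B by 6–3.
B vs H: 3 to 6, H.
D vs E: D is ranked higher on 0 ballots, E on 9. E wins 9–0.
D vs H: D preferred on 3 ballots; H wins 6–3.
E vs H: E preferred on 3+3 = 6 ballots; E wins 6–3.
Only A has no losses; A is the Condorcet winner.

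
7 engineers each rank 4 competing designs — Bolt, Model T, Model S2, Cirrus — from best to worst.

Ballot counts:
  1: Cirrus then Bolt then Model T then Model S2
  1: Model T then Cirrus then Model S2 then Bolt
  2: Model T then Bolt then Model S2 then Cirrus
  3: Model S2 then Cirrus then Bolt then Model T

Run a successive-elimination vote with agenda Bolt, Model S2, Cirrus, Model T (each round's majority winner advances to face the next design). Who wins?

Round 1: Bolt vs Model S2 — 3–4, Model S2 advances.
Round 2: Model S2 vs Cirrus — 5–2, Model S2 advances.
Round 3: Model S2 vs Model T — 3–4, Model T advances.
The agenda winner is Model T.

Model T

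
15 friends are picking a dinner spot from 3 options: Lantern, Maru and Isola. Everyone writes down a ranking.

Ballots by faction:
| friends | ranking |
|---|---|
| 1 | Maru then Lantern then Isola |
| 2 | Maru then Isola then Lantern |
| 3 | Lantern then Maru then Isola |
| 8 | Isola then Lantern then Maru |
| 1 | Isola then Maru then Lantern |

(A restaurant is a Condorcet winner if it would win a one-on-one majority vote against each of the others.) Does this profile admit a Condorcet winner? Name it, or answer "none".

Pairwise majorities:
Lantern vs Maru: 3+8 = 11 for Lantern, 4 for Maru — Lantern by 11–4.
Lantern vs Isola: Lantern is ranked higher on 1+3 = 4 ballots, Isola on 11. Isola wins 11–4.
Maru vs Isola: Isola, 9–6.
Isola beats each of Lantern, Maru — Isola is the Condorcet winner.

Isola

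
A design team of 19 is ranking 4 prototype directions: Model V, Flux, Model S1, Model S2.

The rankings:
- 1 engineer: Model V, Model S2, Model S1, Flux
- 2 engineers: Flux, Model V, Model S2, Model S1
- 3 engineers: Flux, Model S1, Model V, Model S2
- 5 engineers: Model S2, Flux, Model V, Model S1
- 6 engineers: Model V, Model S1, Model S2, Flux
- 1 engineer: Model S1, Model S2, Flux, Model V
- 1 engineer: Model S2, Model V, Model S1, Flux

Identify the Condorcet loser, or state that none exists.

none

Pairwise majorities:
Model V vs Flux: Flux, 11–8.
Model V vs Model S1: 1+2+5+6+1 = 15 for Model V, 4 for Model S1 — Model V by 15–4.
Model V–Model S2: Model V 12–7.
Flux vs Model S1: 10 to 9, Flux.
Flux–Model S2: Model S2 14–5.
Model S1 vs Model S2: 3+6+1 = 10 for Model S1, 9 for Model S2 — Model S1 by 10–9.
No design is winless: Model V beats Model S1; Flux beats Model V; Model S1 beats Model S2; Model S2 beats Flux. There is no Condorcet loser.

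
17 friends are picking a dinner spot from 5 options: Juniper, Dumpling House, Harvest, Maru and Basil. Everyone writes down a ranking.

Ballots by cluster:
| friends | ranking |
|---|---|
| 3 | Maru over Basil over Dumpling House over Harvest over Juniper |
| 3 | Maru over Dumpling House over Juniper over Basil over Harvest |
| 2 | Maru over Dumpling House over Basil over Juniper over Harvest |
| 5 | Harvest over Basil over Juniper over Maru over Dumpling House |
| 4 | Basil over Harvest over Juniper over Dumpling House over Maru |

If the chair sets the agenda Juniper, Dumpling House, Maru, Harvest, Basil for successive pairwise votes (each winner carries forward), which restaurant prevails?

Round 1: Juniper vs Dumpling House — 9–8, Juniper advances.
Round 2: Juniper vs Maru — 9–8, Juniper advances.
Round 3: Juniper vs Harvest — 5–12, Harvest advances.
Round 4: Harvest vs Basil — 5–12, Basil advances.
The agenda winner is Basil.

Basil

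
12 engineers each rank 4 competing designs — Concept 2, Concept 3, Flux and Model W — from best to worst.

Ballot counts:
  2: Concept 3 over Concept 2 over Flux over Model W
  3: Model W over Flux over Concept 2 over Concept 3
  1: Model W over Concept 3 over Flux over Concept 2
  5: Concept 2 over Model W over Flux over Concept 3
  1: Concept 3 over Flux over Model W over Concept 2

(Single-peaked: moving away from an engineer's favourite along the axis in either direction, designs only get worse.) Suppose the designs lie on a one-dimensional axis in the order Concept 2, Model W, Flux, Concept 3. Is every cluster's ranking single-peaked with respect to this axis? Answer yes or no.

Axis positions: Concept 2=1, Model W=2, Flux=3, Concept 3=4.
Cluster 1: ranking walks positions 4-1-3-2; Concept 2 is ranked above Flux even though Flux lies between Concept 2 and the peak Concept 3 on the axis — preferences dip and rise again. Not single-peaked.
Cluster 2 (peak Model W at position 2): ranking walks positions 2-3-1-4, expanding outward from the peak — single-peaked.
Cluster 3: ranking walks positions 2-4-3-1; Concept 3 is ranked above Flux even though Flux lies between Concept 3 and the peak Model W on the axis — preferences dip and rise again. Not single-peaked.
Cluster 4 (peak Concept 2 at position 1): ranking walks positions 1-2-3-4, expanding outward from the peak — single-peaked.
Cluster 5 (peak Concept 3 at position 4): ranking walks positions 4-3-2-1, expanding outward from the peak — single-peaked.
Cluster 1 violates single-peakedness, so the profile is not single-peaked on this axis.

no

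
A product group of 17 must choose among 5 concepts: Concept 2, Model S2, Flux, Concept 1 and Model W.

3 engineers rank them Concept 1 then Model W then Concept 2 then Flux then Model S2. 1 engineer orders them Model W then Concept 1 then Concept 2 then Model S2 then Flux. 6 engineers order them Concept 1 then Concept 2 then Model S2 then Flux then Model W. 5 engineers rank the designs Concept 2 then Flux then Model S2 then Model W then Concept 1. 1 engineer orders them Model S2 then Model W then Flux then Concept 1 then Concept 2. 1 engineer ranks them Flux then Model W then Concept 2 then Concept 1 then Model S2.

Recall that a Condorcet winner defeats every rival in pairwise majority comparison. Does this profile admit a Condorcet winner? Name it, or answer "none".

Concept 1

Pairwise majorities:
Concept 2 vs Model S2: 16 to 1, Concept 2.
Concept 2 vs Flux: Concept 2 is ranked higher on 3+1+6+5 = 15 ballots, Flux on 2. Concept 2 wins 15–2.
Concept 2 vs Concept 1: Concept 1, 11–6.
Concept 2 vs Model W: 11 to 6, Concept 2.
Model S2–Flux: Flux 9–8.
Model S2 vs Concept 1: 6 to 11, Concept 1.
Model S2 vs Model W: Model S2 wins 12–5.
Flux vs Concept 1: 5+1+1 = 7 for Flux, 10 for Concept 1 — Concept 1 by 10–7.
Flux vs Model W: Flux preferred on 6+5+1 = 12 ballots; Flux wins 12–5.
Concept 1 vs Model W: Concept 1 wins 9–8.
Concept 1 wins every pairwise contest, so Concept 1 is the Condorcet winner.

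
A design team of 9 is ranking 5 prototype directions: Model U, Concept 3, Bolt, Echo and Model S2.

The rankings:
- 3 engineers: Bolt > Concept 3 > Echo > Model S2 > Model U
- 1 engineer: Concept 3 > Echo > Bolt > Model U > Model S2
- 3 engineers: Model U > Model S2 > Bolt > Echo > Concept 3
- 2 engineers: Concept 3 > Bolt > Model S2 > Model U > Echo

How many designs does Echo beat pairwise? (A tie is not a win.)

Echo against each rival (9 engineers):
Echo vs Model U: 4 to 5, Model U.
Echo vs Concept 3: Concept 3, 6–3.
Echo vs Bolt: Bolt wins 8–1.
Echo vs Model S2: 4 to 5, Model S2.
Echo beats no one; loses to Model U, Concept 3, Bolt, Model S2 — 0 pairwise wins.

0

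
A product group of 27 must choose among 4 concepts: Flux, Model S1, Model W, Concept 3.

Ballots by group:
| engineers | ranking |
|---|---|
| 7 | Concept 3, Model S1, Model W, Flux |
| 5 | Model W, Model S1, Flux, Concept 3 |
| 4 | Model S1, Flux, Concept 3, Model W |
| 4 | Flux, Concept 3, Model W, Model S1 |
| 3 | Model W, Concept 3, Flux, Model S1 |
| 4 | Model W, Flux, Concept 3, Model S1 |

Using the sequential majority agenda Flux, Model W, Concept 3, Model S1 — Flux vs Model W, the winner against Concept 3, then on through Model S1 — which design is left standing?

Concept 3

Round 1: Flux vs Model W — 8–19, Model W advances.
Round 2: Model W vs Concept 3 — 12–15, Concept 3 advances.
Round 3: Concept 3 vs Model S1 — 18–9, Concept 3 advances.
Concept 3 survives the agenda.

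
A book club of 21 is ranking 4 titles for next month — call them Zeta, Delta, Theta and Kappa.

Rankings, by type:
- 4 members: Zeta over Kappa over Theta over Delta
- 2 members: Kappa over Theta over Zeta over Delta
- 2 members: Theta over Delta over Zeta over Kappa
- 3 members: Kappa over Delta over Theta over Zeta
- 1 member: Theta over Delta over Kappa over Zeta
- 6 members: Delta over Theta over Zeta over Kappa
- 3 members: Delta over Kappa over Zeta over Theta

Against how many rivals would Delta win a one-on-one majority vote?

3

Delta against each rival (21 members):
Delta vs Zeta: 15 to 6, Delta.
Delta vs Theta: Delta wins 12–9.
Delta–Kappa: Delta 12–9.
Delta beats Zeta, Theta, Kappa — 3 pairwise wins.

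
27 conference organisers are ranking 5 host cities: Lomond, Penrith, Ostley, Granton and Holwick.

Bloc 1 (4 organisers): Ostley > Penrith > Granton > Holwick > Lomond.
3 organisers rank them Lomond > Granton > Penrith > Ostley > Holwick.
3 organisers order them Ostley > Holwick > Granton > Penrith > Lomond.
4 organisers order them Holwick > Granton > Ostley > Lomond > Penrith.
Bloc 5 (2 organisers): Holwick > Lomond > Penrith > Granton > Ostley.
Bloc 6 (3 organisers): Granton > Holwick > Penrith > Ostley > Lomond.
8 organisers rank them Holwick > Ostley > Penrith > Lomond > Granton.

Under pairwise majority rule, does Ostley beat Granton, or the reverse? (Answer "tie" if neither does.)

Ostley

Ballots ranking Ostley above Granton: 4 + 3 + 8 = 15.
Ballots ranking Granton above Ostley: 27 − 15 = 12.
Ostley wins the head-to-head 15–12.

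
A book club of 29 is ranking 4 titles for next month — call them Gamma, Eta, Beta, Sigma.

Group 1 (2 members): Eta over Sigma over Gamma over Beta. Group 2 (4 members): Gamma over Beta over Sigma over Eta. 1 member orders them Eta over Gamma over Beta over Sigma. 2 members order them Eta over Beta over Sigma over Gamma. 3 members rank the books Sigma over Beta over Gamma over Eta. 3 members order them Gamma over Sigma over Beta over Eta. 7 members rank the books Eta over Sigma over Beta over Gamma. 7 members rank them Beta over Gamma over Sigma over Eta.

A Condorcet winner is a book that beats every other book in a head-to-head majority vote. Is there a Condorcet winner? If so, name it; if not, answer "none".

Head-to-head results (29 members):
Gamma vs Eta: 17 to 12, Gamma.
Gamma vs Beta: 10 to 19, Beta.
Gamma vs Sigma: Gamma preferred on 4+1+3+7 = 15 ballots; Gamma wins 15–14.
Eta vs Beta: Eta is ranked higher on 2+1+2+7 = 12 ballots, Beta on 17. Beta wins 17–12.
Eta vs Sigma: Sigma wins 17–12.
Beta vs Sigma: 4+1+2+7 = 14 for Beta, 15 for Sigma — Sigma by 15–14.
Each book drops at least one matchup (Gamma loses to Beta; Eta loses to Gamma; Beta loses to Sigma; Sigma loses to Gamma); the cycle Gamma beats Sigma beats Beta beats Gamma rules out a Condorcet winner.

none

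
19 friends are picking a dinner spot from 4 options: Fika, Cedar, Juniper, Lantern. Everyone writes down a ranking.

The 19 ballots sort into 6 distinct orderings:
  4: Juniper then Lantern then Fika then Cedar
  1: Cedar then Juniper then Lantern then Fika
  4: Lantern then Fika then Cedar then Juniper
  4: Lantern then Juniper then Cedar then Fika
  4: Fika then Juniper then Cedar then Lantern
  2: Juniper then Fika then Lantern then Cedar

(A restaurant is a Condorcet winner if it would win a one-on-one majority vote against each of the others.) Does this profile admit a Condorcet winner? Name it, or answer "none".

Juniper

Head-to-head results (19 friends):
Fika–Cedar: Fika 14–5.
Fika vs Juniper: Juniper wins 11–8.
Fika vs Lantern: Lantern, 13–6.
Cedar vs Juniper: Juniper wins 14–5.
Cedar–Lantern: Lantern 14–5.
Juniper vs Lantern: Juniper, 11–8.
Only Juniper has no losses; Juniper is the Condorcet winner.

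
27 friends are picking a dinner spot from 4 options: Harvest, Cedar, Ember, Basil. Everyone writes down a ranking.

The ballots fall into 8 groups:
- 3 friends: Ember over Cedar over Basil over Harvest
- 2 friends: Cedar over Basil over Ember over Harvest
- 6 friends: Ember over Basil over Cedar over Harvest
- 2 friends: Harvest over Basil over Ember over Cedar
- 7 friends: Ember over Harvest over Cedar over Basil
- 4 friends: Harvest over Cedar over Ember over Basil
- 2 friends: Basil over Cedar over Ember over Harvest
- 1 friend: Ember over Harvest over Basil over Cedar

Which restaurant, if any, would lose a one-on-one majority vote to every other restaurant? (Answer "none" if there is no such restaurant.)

Head-to-head results (27 friends):
Harvest–Cedar: Harvest 14–13.
Harvest–Ember: Ember 21–6.
Harvest vs Basil: Harvest wins 14–13.
Cedar vs Ember: 8 to 19, Ember.
Cedar vs Basil: 16 to 11, Cedar.
Ember–Basil: Ember 21–6.
Only Basil has no wins; Basil is the Condorcet loser.

Basil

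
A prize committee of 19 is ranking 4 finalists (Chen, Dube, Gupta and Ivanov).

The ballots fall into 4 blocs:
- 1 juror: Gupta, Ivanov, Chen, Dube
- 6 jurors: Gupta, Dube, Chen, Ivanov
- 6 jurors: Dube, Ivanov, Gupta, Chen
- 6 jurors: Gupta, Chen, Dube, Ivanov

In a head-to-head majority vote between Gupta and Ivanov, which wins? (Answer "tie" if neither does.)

Gupta

Ballots ranking Gupta above Ivanov: 1 + 6 + 6 = 13.
Ballots ranking Ivanov above Gupta: 19 − 13 = 6.
Gupta wins the head-to-head 13–6.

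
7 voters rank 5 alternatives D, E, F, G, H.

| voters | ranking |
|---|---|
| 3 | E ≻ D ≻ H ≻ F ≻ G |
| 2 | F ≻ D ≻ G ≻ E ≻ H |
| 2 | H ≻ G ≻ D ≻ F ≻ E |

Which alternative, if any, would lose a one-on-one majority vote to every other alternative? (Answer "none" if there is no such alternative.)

Head-to-head results (7 voters):
D vs E: D preferred on 2+2 = 4 ballots; D wins 4–3.
D vs F: 5 to 2, D.
D–G: D 5–2.
D vs H: D wins 5–2.
E vs F: F wins 4–3.
E vs G: G, 4–3.
E vs H: E preferred on 3+2 = 5 ballots; E wins 5–2.
F vs G: F preferred on 3+2 = 5 ballots; F wins 5–2.
F–H: H 5–2.
G–H: H 5–2.
No alternative is winless: D beats E; E beats H; F beats E; G beats E; H beats F. There is no Condorcet loser.

none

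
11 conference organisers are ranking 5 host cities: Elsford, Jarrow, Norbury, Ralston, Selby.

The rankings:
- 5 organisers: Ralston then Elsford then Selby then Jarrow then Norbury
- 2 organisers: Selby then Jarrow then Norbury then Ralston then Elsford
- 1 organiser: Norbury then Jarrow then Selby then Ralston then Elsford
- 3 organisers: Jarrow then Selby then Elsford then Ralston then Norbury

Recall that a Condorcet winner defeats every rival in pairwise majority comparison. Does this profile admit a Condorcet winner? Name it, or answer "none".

Pairwise majorities:
Elsford vs Jarrow: 5 for Elsford, 6 for Jarrow — Jarrow by 6–5.
Elsford vs Norbury: 5+3 = 8 for Elsford, 3 for Norbury — Elsford by 8–3.
Elsford vs Ralston: 3 to 8, Ralston.
Elsford vs Selby: Elsford is ranked higher on 5 ballots, Selby on 6. Selby wins 6–5.
Jarrow vs Norbury: Jarrow preferred on 5+2+3 = 10 ballots; Jarrow wins 10–1.
Jarrow vs Ralston: 2+1+3 = 6 for Jarrow, 5 for Ralston — Jarrow by 6–5.
Jarrow vs Selby: Jarrow preferred on 1+3 = 4 ballots; Selby wins 7–4.
Norbury vs Ralston: Norbury preferred on 2+1 = 3 ballots; Ralston wins 8–3.
Norbury vs Selby: Norbury preferred on 1 ballot; Selby wins 10–1.
Ralston vs Selby: Ralston preferred on 5 ballots; Selby wins 6–5.
Selby defeats every rival head-to-head and is the Condorcet winner.

Selby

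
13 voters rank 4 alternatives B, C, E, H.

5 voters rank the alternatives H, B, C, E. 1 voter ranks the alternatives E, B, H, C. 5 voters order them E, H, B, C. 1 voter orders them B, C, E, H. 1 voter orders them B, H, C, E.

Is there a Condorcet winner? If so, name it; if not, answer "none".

Head-to-head results (13 voters):
B vs C: B preferred on 5+1+5+1+1 = 13 ballots; B wins 13–0.
B vs E: B is ranked higher on 5+1+1 = 7 ballots, E on 6. B wins 7–6.
B vs H: 1+1+1 = 3 for B, 10 for H — H by 10–3.
C vs E: 5+1+1 = 7 for C, 6 for E — C by 7–6.
C vs H: C preferred on 1 ballot; H wins 12–1.
E vs H: E preferred on 1+5+1 = 7 ballots; E wins 7–6.
Each alternative drops at least one matchup (B loses to H; C loses to B; E loses to B; H loses to E); the cycle B > E > H > B rules out a Condorcet winner.

none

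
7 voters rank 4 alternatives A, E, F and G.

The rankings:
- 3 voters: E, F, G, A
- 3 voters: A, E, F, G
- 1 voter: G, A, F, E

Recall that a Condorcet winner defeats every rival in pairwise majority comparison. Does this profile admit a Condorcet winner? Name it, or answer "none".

Check each pair by majority over 7 ballots:
A vs E: 3+1 = 4 for A, 3 for E — A by 4–3.
A vs F: A, 4–3.
A vs G: G wins 4–3.
E vs F: E wins 6–1.
E–G: E 6–1.
F vs G: F is ranked higher on 3+3 = 6 ballots, G on 1. F wins 6–1.
Each alternative drops at least one matchup (A loses to G; E loses to A; F loses to A; G loses to E); the cycle A beats E beats G beats A rules out a Condorcet winner.

none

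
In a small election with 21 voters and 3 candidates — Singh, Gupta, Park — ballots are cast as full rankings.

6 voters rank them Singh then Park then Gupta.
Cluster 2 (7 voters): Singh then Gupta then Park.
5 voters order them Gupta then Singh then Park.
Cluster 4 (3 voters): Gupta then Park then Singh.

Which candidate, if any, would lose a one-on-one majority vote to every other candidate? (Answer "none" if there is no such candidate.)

Head-to-head results (21 voters):
Singh vs Gupta: Singh, 13–8.
Singh vs Park: Singh is ranked higher on 6+7+5 = 18 ballots, Park on 3. Singh wins 18–3.
Gupta–Park: Gupta 15–6.
Park is beaten in every head-to-head and is the Condorcet loser.

Park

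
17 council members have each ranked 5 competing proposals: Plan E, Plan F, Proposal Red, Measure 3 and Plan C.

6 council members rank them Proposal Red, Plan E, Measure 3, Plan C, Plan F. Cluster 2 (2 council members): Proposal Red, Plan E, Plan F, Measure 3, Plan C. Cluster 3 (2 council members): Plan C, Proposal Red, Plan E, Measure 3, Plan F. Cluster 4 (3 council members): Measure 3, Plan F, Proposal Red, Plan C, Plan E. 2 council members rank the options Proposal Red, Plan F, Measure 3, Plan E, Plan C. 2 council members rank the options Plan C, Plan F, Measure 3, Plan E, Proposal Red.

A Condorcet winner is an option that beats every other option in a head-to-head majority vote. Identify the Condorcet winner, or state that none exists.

Proposal Red

Head-to-head results (17 council members):
Plan E vs Plan F: Plan E, 10–7.
Plan E vs Proposal Red: Proposal Red, 15–2.
Plan E vs Measure 3: Plan E wins 10–7.
Plan E–Plan C: Plan E 10–7.
Plan F–Proposal Red: Proposal Red 12–5.
Plan F vs Measure 3: Measure 3 wins 11–6.
Plan F vs Plan C: Plan C, 10–7.
Proposal Red–Measure 3: Proposal Red 12–5.
Proposal Red vs Plan C: Proposal Red, 13–4.
Measure 3 vs Plan C: Measure 3 wins 13–4.
Only Proposal Red has no losses; Proposal Red is the Condorcet winner.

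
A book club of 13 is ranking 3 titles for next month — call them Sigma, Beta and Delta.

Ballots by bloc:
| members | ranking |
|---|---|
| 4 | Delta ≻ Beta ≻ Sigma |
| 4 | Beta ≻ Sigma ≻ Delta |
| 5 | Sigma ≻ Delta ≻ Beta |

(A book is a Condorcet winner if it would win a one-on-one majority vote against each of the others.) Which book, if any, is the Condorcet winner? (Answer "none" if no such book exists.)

none

Head-to-head results (13 members):
Sigma vs Beta: Sigma preferred on 5 ballots; Beta wins 8–5.
Sigma vs Delta: 4+5 = 9 for Sigma, 4 for Delta — Sigma by 9–4.
Beta vs Delta: 4 to 9, Delta.
Every book loses at least once (Sigma loses to Beta; Beta loses to Delta; Delta loses to Sigma). The majority relation contains the cycle Sigma > Delta > Beta > Sigma, so there is no Condorcet winner.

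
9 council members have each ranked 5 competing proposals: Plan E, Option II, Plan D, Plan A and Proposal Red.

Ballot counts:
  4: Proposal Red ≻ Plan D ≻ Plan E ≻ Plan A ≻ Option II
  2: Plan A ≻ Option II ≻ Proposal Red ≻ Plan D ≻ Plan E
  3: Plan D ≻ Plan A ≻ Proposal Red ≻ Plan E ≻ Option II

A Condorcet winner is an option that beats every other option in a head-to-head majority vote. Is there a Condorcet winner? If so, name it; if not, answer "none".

Pairwise majorities:
Plan E vs Option II: Plan E, 7–2.
Plan E vs Plan D: Plan E preferred on 0 ballots; Plan D wins 9–0.
Plan E vs Plan A: Plan A wins 5–4.
Plan E–Proposal Red: Proposal Red 9–0.
Option II–Plan D: Plan D 7–2.
Option II vs Plan A: Option II preferred on 0 ballots; Plan A wins 9–0.
Option II vs Proposal Red: 2 to 7, Proposal Red.
Plan D vs Plan A: 4+3 = 7 for Plan D, 2 for Plan A — Plan D by 7–2.
Plan D vs Proposal Red: Plan D preferred on 3 ballots; Proposal Red wins 6–3.
Plan A vs Proposal Red: Plan A, 5–4.
No option is unbeaten: Plan E loses to Plan D; Option II loses to Plan E; Plan D loses to Proposal Red; Plan A loses to Plan D; Proposal Red loses to Plan A. In particular Plan D > Plan A > Proposal Red > Plan D is a majority cycle — no Condorcet winner exists.

none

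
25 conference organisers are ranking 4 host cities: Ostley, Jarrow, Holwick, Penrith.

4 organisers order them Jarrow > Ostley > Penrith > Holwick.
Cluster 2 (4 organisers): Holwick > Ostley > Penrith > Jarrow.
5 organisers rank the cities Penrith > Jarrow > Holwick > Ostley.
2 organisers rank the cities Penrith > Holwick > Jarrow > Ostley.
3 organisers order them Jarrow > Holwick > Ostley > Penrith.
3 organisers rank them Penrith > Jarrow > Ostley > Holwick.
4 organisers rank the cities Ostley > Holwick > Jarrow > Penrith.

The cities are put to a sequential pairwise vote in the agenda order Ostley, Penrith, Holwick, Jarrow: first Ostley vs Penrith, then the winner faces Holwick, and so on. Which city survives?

Round 1: Ostley vs Penrith — 15–10, Ostley advances.
Round 2: Ostley vs Holwick — 11–14, Holwick advances.
Round 3: Holwick vs Jarrow — 10–15, Jarrow advances.
Jarrow survives the agenda.

Jarrow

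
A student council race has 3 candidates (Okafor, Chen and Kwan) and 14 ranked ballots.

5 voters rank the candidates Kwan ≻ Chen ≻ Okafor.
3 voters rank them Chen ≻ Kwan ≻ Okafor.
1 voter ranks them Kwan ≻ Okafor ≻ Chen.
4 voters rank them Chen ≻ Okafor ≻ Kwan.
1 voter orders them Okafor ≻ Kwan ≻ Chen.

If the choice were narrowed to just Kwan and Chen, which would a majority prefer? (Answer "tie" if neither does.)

Ballots ranking Kwan above Chen: 5 + 1 + 1 = 7.
Ballots ranking Chen above Kwan: 14 − 7 = 7.
7–7: the pair ties.

tie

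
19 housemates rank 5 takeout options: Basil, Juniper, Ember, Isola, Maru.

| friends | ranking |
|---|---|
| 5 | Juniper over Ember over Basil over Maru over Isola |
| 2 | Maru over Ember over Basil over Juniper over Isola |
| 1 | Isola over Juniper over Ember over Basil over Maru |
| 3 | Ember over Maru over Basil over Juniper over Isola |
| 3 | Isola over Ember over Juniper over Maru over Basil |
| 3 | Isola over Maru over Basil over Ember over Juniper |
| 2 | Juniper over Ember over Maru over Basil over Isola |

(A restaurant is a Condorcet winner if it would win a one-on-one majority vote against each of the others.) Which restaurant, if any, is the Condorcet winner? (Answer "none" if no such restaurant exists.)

Pairwise majorities:
Basil vs Juniper: Basil preferred on 2+3+3 = 8 ballots; Juniper wins 11–8.
Basil–Ember: Ember 16–3.
Basil vs Isola: 5+2+3+2 = 12 for Basil, 7 for Isola — Basil by 12–7.
Basil vs Maru: Maru wins 13–6.
Juniper vs Ember: 8 to 11, Ember.
Juniper–Isola: Juniper 12–7.
Juniper vs Maru: Juniper, 11–8.
Ember–Isola: Ember 12–7.
Ember vs Maru: 14 to 5, Ember.
Isola vs Maru: 7 to 12, Maru.
Ember beats each of Basil, Juniper, Isola, Maru — Ember is the Condorcet winner.

Ember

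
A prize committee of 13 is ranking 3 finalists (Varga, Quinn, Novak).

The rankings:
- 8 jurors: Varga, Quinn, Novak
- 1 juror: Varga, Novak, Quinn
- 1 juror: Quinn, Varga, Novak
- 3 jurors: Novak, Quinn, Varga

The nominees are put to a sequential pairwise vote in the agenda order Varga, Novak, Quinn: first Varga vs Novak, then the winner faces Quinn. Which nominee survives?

Varga

Round 1: Varga vs Novak — 10–3, Varga advances.
Round 2: Varga vs Quinn — 9–4, Varga advances.
Varga survives the agenda.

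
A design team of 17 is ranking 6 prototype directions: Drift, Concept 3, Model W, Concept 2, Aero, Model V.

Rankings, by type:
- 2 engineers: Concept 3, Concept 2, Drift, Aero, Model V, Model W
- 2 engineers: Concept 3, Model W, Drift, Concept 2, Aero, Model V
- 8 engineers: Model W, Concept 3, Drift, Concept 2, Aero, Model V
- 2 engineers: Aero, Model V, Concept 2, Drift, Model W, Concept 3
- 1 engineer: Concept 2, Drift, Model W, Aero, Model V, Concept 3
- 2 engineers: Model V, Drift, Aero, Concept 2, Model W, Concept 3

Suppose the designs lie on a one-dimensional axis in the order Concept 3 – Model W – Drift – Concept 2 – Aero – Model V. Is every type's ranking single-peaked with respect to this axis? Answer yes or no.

no

Axis positions: Concept 3=1, Model W=2, Drift=3, Concept 2=4, Aero=5, Model V=6.
Type 1: ranking walks positions 1-4-3-5-6-2; Concept 2 is ranked above Model W even though Model W lies between Concept 2 and the peak Concept 3 on the axis — preferences dip and rise again. Not single-peaked.
Type 2 (peak Concept 3 at position 1): ranking walks positions 1-2-3-4-5-6, expanding outward from the peak — single-peaked.
Type 3 (peak Model W at position 2): ranking walks positions 2-1-3-4-5-6, expanding outward from the peak — single-peaked.
Type 4 (peak Aero at position 5): ranking walks positions 5-6-4-3-2-1, expanding outward from the peak — single-peaked.
Type 5 (peak Concept 2 at position 4): ranking walks positions 4-3-2-5-6-1, expanding outward from the peak — single-peaked.
Type 6: ranking walks positions 6-3-5-4-2-1; Drift is ranked above Aero even though Aero lies between Drift and the peak Model V on the axis — preferences dip and rise again. Not single-peaked.
Type 1 violates single-peakedness, so the profile is not single-peaked on this axis.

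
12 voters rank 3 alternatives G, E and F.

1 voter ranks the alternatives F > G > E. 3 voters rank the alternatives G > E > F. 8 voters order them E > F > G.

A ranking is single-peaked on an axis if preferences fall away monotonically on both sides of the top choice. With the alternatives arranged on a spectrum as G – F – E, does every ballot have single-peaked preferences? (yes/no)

no

Axis positions: G=1, F=2, E=3.
Cluster 1 (peak F at position 2): ranking walks positions 2-1-3, expanding outward from the peak — single-peaked.
Cluster 2: ranking walks positions 1-3-2; E is ranked above F even though F lies between E and the peak G on the axis — preferences dip and rise again. Not single-peaked.
Cluster 3 (peak E at position 3): ranking walks positions 3-2-1, expanding outward from the peak — single-peaked.
Cluster 2 violates single-peakedness, so the profile is not single-peaked on this axis.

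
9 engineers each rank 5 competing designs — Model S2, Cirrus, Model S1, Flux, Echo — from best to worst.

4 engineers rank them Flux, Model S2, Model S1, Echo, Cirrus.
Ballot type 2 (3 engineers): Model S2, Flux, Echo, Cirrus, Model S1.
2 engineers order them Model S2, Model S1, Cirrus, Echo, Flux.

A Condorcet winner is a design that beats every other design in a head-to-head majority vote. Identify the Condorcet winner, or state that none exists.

Model S2

Pairwise majorities:
Model S2 vs Cirrus: Model S2 preferred on 4+3+2 = 9 ballots; Model S2 wins 9–0.
Model S2 vs Model S1: 9 to 0, Model S2.
Model S2 vs Flux: Model S2 preferred on 3+2 = 5 ballots; Model S2 wins 5–4.
Model S2–Echo: Model S2 9–0.
Cirrus vs Model S1: Model S1, 6–3.
Cirrus vs Flux: Flux, 7–2.
Cirrus vs Echo: 2 for Cirrus, 7 for Echo — Echo by 7–2.
Model S1 vs Flux: Flux wins 7–2.
Model S1–Echo: Model S1 6–3.
Flux vs Echo: Flux is ranked higher on 4+3 = 7 ballots, Echo on 2. Flux wins 7–2.
Model S2 beats each of Cirrus, Model S1, Flux, Echo — Model S2 is the Condorcet winner.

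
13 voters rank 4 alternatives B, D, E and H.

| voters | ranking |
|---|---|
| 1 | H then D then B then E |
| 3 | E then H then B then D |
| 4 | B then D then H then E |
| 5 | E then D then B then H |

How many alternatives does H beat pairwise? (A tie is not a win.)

H against each rival (13 voters):
H vs B: B wins 9–4.
H vs D: H preferred on 1+3 = 4 ballots; D wins 9–4.
H vs E: 1+4 = 5 for H, 8 for E — E by 8–5.
H beats no one; loses to B, D, E — 0 pairwise wins.

0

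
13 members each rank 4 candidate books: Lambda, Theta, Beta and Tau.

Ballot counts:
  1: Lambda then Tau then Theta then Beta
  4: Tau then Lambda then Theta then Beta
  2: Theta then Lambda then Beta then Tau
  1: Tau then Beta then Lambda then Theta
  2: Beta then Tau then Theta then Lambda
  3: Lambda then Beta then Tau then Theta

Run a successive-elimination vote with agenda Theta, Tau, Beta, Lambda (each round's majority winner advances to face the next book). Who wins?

Round 1: Theta vs Tau — 2–11, Tau advances.
Round 2: Tau vs Beta — 6–7, Beta advances.
Round 3: Beta vs Lambda — 3–10, Lambda advances.
The agenda winner is Lambda.

Lambda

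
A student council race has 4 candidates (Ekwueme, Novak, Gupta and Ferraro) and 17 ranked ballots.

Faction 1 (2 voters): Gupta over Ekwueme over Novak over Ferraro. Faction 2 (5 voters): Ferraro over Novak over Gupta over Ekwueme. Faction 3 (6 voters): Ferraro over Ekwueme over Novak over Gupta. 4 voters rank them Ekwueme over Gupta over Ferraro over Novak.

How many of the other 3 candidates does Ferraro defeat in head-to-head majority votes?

Ferraro against each rival (17 voters):
Ferraro vs Ekwueme: Ferraro wins 11–6.
Ferraro vs Novak: Ferraro, 15–2.
Ferraro vs Gupta: Ferraro preferred on 5+6 = 11 ballots; Ferraro wins 11–6.
Ferraro beats Ekwueme, Novak, Gupta — 3 pairwise wins.

3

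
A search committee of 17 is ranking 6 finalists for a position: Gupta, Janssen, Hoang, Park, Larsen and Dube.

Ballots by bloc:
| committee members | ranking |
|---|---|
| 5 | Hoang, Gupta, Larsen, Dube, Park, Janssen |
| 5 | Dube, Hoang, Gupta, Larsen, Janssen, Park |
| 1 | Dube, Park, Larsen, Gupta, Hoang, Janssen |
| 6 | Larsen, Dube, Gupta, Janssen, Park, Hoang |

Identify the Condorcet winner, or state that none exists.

Head-to-head results (17 committee members):
Gupta vs Janssen: 5+5+1+6 = 17 for Gupta, 0 for Janssen — Gupta by 17–0.
Gupta vs Hoang: Gupta preferred on 1+6 = 7 ballots; Hoang wins 10–7.
Gupta vs Park: Gupta is ranked higher on 5+5+6 = 16 ballots, Park on 1. Gupta wins 16–1.
Gupta vs Larsen: Gupta is ranked higher on 5+5 = 10 ballots, Larsen on 7. Gupta wins 10–7.
Gupta vs Dube: 5 to 12, Dube.
Janssen vs Hoang: Janssen is ranked higher on 6 ballots, Hoang on 11. Hoang wins 11–6.
Janssen vs Park: Janssen is ranked higher on 5+6 = 11 ballots, Park on 6. Janssen wins 11–6.
Janssen vs Larsen: 0 to 17, Larsen.
Janssen vs Dube: 0 to 17, Dube.
Hoang vs Park: Hoang preferred on 5+5 = 10 ballots; Hoang wins 10–7.
Hoang vs Larsen: Hoang is ranked higher on 5+5 = 10 ballots, Larsen on 7. Hoang wins 10–7.
Hoang vs Dube: 5 for Hoang, 12 for Dube — Dube by 12–5.
Park vs Larsen: Park is ranked higher on 1 ballot, Larsen on 16. Larsen wins 16–1.
Park vs Dube: Park is ranked higher on 0 ballots, Dube on 17. Dube wins 17–0.
Larsen vs Dube: Larsen preferred on 5+6 = 11 ballots; Larsen wins 11–6.
No candidate is unbeaten: Gupta loses to Hoang; Janssen loses to Gupta; Hoang loses to Dube; Park loses to Gupta; Larsen loses to Gupta; Dube loses to Larsen. In particular Gupta beats Larsen beats Dube beats Gupta is a majority cycle — no Condorcet winner exists.

none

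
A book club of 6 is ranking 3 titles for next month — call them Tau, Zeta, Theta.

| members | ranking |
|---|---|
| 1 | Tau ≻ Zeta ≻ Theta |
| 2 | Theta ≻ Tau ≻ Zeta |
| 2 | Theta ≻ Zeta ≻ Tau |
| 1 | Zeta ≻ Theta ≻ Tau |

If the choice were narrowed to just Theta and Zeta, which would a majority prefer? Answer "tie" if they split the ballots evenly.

Theta

Ballots ranking Theta above Zeta: 2 + 2 = 4.
Ballots ranking Zeta above Theta: 6 − 4 = 2.
Theta wins the head-to-head 4–2.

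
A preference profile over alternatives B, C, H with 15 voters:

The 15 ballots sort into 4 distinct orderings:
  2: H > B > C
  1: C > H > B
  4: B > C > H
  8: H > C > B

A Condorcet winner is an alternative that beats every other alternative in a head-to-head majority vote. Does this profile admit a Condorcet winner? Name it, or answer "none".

Pairwise majorities:
B vs C: B is ranked higher on 2+4 = 6 ballots, C on 9. C wins 9–6.
B vs H: B preferred on 4 ballots; H wins 11–4.
C vs H: C is ranked higher on 1+4 = 5 ballots, H on 10. H wins 10–5.
Only H has no losses; H is the Condorcet winner.

H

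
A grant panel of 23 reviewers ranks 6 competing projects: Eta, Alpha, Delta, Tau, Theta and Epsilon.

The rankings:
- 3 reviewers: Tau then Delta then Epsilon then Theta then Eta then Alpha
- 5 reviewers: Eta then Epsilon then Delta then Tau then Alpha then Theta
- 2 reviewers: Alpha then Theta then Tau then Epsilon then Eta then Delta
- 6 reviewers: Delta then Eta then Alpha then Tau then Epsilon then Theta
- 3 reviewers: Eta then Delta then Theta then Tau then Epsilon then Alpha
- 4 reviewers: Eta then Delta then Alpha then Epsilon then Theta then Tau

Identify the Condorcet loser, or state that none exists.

Head-to-head results (23 reviewers):
Eta vs Alpha: Eta wins 21–2.
Eta vs Delta: 5+2+3+4 = 14 for Eta, 9 for Delta — Eta by 14–9.
Eta vs Tau: Eta preferred on 5+6+3+4 = 18 ballots; Eta wins 18–5.
Eta vs Theta: Eta wins 18–5.
Eta vs Epsilon: Eta wins 18–5.
Alpha vs Delta: 2 to 21, Delta.
Alpha vs Tau: 12 to 11, Alpha.
Alpha vs Theta: Alpha wins 17–6.
Alpha vs Epsilon: Alpha wins 12–11.
Delta vs Tau: 5+6+3+4 = 18 for Delta, 5 for Tau — Delta by 18–5.
Delta vs Theta: Delta is ranked higher on 3+5+6+3+4 = 21 ballots, Theta on 2. Delta wins 21–2.
Delta vs Epsilon: 3+6+3+4 = 16 for Delta, 7 for Epsilon — Delta by 16–7.
Tau vs Theta: Tau preferred on 3+5+6 = 14 ballots; Tau wins 14–9.
Tau vs Epsilon: Tau is ranked higher on 3+2+6+3 = 14 ballots, Epsilon on 9. Tau wins 14–9.
Theta vs Epsilon: Epsilon wins 18–5.
Theta is beaten in every head-to-head and is the Condorcet loser.

Theta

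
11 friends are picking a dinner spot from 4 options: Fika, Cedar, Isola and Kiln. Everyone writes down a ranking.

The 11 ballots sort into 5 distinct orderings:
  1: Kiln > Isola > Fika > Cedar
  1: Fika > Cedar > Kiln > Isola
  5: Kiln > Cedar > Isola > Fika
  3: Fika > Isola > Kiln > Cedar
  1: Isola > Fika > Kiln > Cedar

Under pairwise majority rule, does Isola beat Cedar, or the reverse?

Cedar

Ballots ranking Isola above Cedar: 1 + 3 + 1 = 5.
Ballots ranking Cedar above Isola: 11 − 5 = 6.
Cedar wins the head-to-head 6–5.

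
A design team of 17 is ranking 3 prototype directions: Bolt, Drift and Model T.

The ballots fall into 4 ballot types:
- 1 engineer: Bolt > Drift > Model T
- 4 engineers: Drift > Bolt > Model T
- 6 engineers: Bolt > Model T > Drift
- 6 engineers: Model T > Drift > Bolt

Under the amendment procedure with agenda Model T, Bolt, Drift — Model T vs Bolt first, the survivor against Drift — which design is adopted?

Round 1: Model T vs Bolt — 6–11, Bolt advances.
Round 2: Bolt vs Drift — 7–10, Drift advances.
The agenda winner is Drift.

Drift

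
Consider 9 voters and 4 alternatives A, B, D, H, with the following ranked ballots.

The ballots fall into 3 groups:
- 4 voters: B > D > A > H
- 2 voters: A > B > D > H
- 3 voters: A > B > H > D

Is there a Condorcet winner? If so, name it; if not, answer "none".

A

Head-to-head results (9 voters):
A vs B: A is ranked higher on 2+3 = 5 ballots, B on 4. A wins 5–4.
A–D: A 5–4.
A vs H: 9 to 0, A.
B vs D: B wins 9–0.
B–H: B 9–0.
D vs H: 6 to 3, D.
A beats each of B, D, H — A is the Condorcet winner.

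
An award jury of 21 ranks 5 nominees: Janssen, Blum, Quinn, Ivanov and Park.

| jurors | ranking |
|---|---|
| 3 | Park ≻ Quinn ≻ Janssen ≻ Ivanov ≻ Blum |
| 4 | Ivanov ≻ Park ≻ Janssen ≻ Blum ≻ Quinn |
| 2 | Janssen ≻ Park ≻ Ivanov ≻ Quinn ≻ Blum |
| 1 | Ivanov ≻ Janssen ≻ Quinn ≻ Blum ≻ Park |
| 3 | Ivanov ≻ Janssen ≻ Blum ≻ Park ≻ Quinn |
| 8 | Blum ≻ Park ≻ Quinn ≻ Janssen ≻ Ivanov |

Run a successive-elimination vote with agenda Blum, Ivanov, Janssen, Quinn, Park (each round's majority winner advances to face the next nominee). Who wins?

Park

Round 1: Blum vs Ivanov — 8–13, Ivanov advances.
Round 2: Ivanov vs Janssen — 8–13, Janssen advances.
Round 3: Janssen vs Quinn — 10–11, Quinn advances.
Round 4: Quinn vs Park — 1–20, Park advances.
Park survives the agenda.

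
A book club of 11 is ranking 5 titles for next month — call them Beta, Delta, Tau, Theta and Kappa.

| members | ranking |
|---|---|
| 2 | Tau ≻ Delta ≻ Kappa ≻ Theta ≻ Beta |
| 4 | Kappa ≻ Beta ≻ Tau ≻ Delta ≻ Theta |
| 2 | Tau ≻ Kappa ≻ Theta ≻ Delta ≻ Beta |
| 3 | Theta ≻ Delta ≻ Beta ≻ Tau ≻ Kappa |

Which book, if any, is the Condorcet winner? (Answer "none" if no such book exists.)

none

Head-to-head results (11 members):
Beta vs Delta: 4 to 7, Delta.
Beta vs Tau: Beta is ranked higher on 4+3 = 7 ballots, Tau on 4. Beta wins 7–4.
Beta vs Theta: 4 for Beta, 7 for Theta — Theta by 7–4.
Beta vs Kappa: Beta preferred on 3 ballots; Kappa wins 8–3.
Delta vs Tau: Tau wins 8–3.
Delta vs Theta: Delta, 6–5.
Delta vs Kappa: 5 to 6, Kappa.
Tau vs Theta: 8 to 3, Tau.
Tau vs Kappa: Tau preferred on 2+2+3 = 7 ballots; Tau wins 7–4.
Theta vs Kappa: 3 for Theta, 8 for Kappa — Kappa by 8–3.
Each book drops at least one matchup (Beta loses to Delta; Delta loses to Tau; Tau loses to Beta; Theta loses to Delta; Kappa loses to Tau); the cycle Beta > Tau > Delta > Beta rules out a Condorcet winner.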